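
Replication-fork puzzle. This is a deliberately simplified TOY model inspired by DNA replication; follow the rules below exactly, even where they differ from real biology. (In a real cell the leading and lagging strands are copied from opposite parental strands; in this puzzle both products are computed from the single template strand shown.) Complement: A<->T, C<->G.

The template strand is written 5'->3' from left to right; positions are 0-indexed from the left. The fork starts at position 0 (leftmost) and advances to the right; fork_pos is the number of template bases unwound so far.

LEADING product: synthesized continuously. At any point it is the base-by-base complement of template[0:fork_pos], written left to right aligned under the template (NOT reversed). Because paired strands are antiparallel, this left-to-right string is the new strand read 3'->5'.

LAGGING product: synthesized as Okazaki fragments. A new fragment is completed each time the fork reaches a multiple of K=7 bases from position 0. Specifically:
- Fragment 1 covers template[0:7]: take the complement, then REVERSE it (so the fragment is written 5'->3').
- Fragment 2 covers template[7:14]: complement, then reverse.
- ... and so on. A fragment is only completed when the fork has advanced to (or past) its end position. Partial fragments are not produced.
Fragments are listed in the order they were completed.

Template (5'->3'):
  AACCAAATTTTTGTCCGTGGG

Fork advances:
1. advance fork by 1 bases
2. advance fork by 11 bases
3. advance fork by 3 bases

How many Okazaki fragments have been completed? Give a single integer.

Answer: 2

Derivation:
Step 1: advance 1 -> fork_pos = 0 + 1 = 1. Next multiple of 7 is 7 (not reached); still 0 fragment(s).
Step 2: advance 11 -> fork_pos = 1 + 11 = 12. Reached multiple(s) of 7: 7 -> fragment 1 completed (1 total).
Step 3: advance 3 -> fork_pos = 12 + 3 = 15. Reached multiple(s) of 7: 14 -> fragment 2 completed (2 total).
Check: final fork_pos = 15; the multiples of 7 that are <= 15 are 7..14 -> 15 // 7 = 2 completed fragment(s).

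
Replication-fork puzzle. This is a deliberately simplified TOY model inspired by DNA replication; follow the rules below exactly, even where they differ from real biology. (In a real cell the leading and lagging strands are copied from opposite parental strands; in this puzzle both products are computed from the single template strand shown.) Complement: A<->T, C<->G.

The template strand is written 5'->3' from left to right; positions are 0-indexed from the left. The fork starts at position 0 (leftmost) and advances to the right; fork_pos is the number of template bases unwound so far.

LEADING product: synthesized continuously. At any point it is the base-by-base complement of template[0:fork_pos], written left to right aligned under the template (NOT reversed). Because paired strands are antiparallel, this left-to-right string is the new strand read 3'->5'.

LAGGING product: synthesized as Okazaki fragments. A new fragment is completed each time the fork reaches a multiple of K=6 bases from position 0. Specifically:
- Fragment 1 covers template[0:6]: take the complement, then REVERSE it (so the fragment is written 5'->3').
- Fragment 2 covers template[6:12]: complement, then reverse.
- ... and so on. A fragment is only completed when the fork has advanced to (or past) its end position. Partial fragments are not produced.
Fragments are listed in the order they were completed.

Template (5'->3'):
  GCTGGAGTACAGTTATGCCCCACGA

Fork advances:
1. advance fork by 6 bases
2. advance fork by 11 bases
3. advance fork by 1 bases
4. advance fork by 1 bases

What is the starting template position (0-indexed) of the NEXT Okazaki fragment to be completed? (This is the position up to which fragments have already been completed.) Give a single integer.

Step 1: advance 6 -> fork_pos = 0 + 6 = 6. Reached multiple(s) of 6: 6 -> fragment 1 completed (1 total).
Step 2: advance 11 -> fork_pos = 6 + 11 = 17. Reached multiple(s) of 6: 12 -> fragment 2 completed (2 total).
Step 3: advance 1 -> fork_pos = 17 + 1 = 18. Reached multiple(s) of 6: 18 -> fragment 3 completed (3 total).
Step 4: advance 1 -> fork_pos = 18 + 1 = 19. Next multiple of 6 is 24 (not reached); still 3 fragment(s).
3 fragment(s) completed, covering template[0:18] (3 x 6 = 18). The next fragment, fragment 4, covers template[18:24], so it starts at position 18.

Answer: 18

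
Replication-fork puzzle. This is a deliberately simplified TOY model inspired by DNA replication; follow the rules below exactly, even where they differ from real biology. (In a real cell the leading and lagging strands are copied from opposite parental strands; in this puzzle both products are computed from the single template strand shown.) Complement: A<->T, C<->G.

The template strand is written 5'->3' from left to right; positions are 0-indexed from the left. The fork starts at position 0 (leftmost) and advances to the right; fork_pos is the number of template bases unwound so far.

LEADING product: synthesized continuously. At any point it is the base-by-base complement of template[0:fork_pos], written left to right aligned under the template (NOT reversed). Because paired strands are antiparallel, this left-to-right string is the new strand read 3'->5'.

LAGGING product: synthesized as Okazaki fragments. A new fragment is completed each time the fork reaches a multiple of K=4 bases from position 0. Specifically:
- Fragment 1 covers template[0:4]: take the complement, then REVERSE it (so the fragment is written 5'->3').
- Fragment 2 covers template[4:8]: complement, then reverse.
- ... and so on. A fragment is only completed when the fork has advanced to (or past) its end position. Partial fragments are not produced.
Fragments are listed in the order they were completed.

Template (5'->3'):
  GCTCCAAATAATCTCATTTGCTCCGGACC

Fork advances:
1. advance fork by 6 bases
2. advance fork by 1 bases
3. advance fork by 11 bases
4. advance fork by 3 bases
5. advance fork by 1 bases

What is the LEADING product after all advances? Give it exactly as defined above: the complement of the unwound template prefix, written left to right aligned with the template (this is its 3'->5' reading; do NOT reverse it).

Answer: CGAGGTTTATTAGAGTAAACGA

Derivation:
Step 1: advance 6 -> fork_pos = 0 + 6 = 6.
Step 2: advance 1 -> fork_pos = 6 + 1 = 7.
Step 3: advance 11 -> fork_pos = 7 + 11 = 18.
Step 4: advance 3 -> fork_pos = 18 + 3 = 21.
Step 5: advance 1 -> fork_pos = 21 + 1 = 22.
Unwound prefix: template[0:22] = GCTCCAAATAATCTCATTTGCT
Complement it base by base (A<->T, C<->G), keeping left-to-right order:
  [0:5] GCTCC -> CGAGG
  [5:10] AAATA -> TTTAT
  [10:15] ATCTC -> TAGAG
  [15:20] ATTTG -> TAAAC
  [20:22] CT -> GA
Concatenate: CGAGGTTTATTAGAGTAAACGA (length 22; written aligned with the template, i.e. 3'->5').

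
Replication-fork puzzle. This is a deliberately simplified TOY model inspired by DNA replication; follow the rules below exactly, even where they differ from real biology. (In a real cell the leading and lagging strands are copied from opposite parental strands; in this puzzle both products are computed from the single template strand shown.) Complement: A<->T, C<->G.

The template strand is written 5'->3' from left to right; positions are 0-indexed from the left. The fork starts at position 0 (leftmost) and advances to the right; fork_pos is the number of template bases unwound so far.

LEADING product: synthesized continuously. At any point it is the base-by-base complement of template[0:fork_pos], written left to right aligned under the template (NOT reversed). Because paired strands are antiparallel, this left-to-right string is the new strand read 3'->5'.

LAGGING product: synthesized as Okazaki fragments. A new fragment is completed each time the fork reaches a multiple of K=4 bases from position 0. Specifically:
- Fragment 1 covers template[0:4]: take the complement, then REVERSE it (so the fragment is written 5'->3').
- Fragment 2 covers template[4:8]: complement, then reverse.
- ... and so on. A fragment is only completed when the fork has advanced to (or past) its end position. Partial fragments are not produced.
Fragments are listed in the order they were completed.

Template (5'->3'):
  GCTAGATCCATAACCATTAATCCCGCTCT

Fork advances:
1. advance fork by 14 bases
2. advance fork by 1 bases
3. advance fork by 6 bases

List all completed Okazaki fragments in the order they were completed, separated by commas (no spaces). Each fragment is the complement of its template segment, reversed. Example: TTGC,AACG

Step 1: advance 14 -> fork_pos = 0 + 14 = 14. Reached multiple(s) of 4: 4, 8, 12 -> fragments 1-3 completed (3 total).
Step 2: advance 1 -> fork_pos = 14 + 1 = 15. Next multiple of 4 is 16 (not reached); still 3 fragment(s).
Step 3: advance 6 -> fork_pos = 15 + 6 = 21. Reached multiple(s) of 4: 16, 20 -> fragments 4-5 completed (5 total).
Final fork_pos = 21, so 5 fragment(s) are complete. Build each: template segment -> complement -> reverse.
Fragment 1: template[0:4] = GCTA -> complement CGAT -> reversed TAGC
Fragment 2: template[4:8] = GATC -> complement CTAG -> reversed GATC
Fragment 3: template[8:12] = CATA -> complement GTAT -> reversed TATG
Fragment 4: template[12:16] = ACCA -> complement TGGT -> reversed TGGT
Fragment 5: template[16:20] = TTAA -> complement AATT -> reversed TTAA

Answer: TAGC,GATC,TATG,TGGT,TTAA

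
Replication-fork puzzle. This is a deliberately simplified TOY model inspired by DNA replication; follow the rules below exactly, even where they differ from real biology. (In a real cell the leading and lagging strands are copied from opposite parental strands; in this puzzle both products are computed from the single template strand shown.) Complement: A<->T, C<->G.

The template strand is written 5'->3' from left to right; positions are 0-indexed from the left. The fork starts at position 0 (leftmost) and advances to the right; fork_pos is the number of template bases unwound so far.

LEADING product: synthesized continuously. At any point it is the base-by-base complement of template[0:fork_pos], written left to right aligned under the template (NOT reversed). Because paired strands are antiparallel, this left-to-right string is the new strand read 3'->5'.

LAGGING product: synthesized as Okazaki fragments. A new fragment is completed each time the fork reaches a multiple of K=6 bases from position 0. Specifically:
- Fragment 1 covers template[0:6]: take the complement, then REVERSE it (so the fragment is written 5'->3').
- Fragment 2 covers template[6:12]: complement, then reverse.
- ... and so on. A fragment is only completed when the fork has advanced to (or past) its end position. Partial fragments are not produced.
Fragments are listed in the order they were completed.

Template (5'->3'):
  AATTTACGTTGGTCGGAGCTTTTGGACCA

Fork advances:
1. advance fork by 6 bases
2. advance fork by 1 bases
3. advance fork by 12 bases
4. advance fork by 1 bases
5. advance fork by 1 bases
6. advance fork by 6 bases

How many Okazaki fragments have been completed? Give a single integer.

Answer: 4

Derivation:
Step 1: advance 6 -> fork_pos = 0 + 6 = 6. Reached multiple(s) of 6: 6 -> fragment 1 completed (1 total).
Step 2: advance 1 -> fork_pos = 6 + 1 = 7. Next multiple of 6 is 12 (not reached); still 1 fragment(s).
Step 3: advance 12 -> fork_pos = 7 + 12 = 19. Reached multiple(s) of 6: 12, 18 -> fragments 2-3 completed (3 total).
Step 4: advance 1 -> fork_pos = 19 + 1 = 20. Next multiple of 6 is 24 (not reached); still 3 fragment(s).
Step 5: advance 1 -> fork_pos = 20 + 1 = 21. Next multiple of 6 is 24 (not reached); still 3 fragment(s).
Step 6: advance 6 -> fork_pos = 21 + 6 = 27. Reached multiple(s) of 6: 24 -> fragment 4 completed (4 total).
Check: final fork_pos = 27; the multiples of 6 that are <= 27 are 6..24 -> 27 // 6 = 4 completed fragment(s).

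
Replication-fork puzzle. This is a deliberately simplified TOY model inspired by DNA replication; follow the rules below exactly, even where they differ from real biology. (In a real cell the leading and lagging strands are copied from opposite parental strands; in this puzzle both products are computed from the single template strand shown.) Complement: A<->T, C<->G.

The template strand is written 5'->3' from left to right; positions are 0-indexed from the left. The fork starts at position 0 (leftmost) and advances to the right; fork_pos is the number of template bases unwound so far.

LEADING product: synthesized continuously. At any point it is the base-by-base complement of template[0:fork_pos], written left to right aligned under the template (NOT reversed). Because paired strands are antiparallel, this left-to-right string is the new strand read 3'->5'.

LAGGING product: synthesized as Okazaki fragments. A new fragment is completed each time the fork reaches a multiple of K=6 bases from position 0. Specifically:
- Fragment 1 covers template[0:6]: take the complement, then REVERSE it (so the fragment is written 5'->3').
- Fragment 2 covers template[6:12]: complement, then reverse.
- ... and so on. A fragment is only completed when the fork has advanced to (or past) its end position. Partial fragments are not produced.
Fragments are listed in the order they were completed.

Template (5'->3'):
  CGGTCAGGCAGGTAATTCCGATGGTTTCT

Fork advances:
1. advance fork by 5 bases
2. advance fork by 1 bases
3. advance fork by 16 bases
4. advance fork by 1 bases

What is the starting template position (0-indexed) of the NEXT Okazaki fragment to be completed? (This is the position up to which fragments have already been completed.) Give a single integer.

Answer: 18

Derivation:
Step 1: advance 5 -> fork_pos = 0 + 5 = 5. Next multiple of 6 is 6 (not reached); still 0 fragment(s).
Step 2: advance 1 -> fork_pos = 5 + 1 = 6. Reached multiple(s) of 6: 6 -> fragment 1 completed (1 total).
Step 3: advance 16 -> fork_pos = 6 + 16 = 22. Reached multiple(s) of 6: 12, 18 -> fragments 2-3 completed (3 total).
Step 4: advance 1 -> fork_pos = 22 + 1 = 23. Next multiple of 6 is 24 (not reached); still 3 fragment(s).
3 fragment(s) completed, covering template[0:18] (3 x 6 = 18). The next fragment, fragment 4, covers template[18:24], so it starts at position 18.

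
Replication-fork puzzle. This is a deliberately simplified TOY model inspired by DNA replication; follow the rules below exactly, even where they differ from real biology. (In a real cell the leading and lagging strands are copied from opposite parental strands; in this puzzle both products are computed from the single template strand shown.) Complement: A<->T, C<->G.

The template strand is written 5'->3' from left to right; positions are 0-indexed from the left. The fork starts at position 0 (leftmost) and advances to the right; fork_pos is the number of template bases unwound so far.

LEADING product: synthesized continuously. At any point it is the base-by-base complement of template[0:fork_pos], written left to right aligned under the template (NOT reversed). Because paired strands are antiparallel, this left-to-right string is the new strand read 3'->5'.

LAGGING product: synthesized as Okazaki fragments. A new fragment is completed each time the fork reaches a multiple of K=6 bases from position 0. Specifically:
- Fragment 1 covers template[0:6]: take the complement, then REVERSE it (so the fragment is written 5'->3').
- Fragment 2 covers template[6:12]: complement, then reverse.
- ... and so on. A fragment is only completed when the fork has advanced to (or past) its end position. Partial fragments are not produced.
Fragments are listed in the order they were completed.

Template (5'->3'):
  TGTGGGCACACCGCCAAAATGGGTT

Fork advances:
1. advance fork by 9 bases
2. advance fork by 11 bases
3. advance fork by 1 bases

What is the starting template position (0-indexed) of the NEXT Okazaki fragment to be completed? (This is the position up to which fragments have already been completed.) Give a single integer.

Answer: 18

Derivation:
Step 1: advance 9 -> fork_pos = 0 + 9 = 9. Reached multiple(s) of 6: 6 -> fragment 1 completed (1 total).
Step 2: advance 11 -> fork_pos = 9 + 11 = 20. Reached multiple(s) of 6: 12, 18 -> fragments 2-3 completed (3 total).
Step 3: advance 1 -> fork_pos = 20 + 1 = 21. Next multiple of 6 is 24 (not reached); still 3 fragment(s).
3 fragment(s) completed, covering template[0:18] (3 x 6 = 18). The next fragment, fragment 4, covers template[18:24], so it starts at position 18.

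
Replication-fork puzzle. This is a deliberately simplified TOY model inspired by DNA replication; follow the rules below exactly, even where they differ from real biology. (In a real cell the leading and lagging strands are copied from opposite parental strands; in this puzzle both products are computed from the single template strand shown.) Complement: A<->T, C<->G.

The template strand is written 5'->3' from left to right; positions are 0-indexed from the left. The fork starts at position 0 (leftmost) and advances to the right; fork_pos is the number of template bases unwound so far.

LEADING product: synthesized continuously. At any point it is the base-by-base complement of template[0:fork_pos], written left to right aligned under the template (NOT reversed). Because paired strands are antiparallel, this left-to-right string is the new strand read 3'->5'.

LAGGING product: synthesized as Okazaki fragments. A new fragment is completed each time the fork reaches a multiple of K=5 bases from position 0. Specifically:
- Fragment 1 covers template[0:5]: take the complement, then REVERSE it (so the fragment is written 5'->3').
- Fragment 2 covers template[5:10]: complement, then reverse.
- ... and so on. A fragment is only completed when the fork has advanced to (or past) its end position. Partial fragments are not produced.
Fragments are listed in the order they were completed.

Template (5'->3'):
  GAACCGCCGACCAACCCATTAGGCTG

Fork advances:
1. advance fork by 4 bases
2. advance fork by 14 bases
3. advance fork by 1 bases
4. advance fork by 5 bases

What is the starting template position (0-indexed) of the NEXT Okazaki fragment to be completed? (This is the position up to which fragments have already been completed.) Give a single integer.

Answer: 20

Derivation:
Step 1: advance 4 -> fork_pos = 0 + 4 = 4. Next multiple of 5 is 5 (not reached); still 0 fragment(s).
Step 2: advance 14 -> fork_pos = 4 + 14 = 18. Reached multiple(s) of 5: 5, 10, 15 -> fragments 1-3 completed (3 total).
Step 3: advance 1 -> fork_pos = 18 + 1 = 19. Next multiple of 5 is 20 (not reached); still 3 fragment(s).
Step 4: advance 5 -> fork_pos = 19 + 5 = 24. Reached multiple(s) of 5: 20 -> fragment 4 completed (4 total).
4 fragment(s) completed, covering template[0:20] (4 x 5 = 20). The next fragment, fragment 5, covers template[20:25], so it starts at position 20.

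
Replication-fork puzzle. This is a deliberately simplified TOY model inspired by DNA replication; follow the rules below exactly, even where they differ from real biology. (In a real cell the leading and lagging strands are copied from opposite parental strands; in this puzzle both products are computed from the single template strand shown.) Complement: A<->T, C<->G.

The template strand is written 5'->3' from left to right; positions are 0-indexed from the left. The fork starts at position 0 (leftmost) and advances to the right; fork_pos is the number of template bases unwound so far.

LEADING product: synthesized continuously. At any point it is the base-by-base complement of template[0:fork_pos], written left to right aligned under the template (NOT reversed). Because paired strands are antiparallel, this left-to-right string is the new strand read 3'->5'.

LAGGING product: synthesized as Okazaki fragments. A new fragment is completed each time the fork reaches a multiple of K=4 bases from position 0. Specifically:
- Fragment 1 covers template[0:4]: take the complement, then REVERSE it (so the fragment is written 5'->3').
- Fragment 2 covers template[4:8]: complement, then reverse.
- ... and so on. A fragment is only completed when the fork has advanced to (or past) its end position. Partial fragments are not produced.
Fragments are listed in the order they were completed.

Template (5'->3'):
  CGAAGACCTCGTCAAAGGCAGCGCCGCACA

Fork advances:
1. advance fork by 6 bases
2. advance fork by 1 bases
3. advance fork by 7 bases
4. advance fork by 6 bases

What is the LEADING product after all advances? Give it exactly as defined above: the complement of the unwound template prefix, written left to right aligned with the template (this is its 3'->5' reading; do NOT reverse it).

Step 1: advance 6 -> fork_pos = 0 + 6 = 6.
Step 2: advance 1 -> fork_pos = 6 + 1 = 7.
Step 3: advance 7 -> fork_pos = 7 + 7 = 14.
Step 4: advance 6 -> fork_pos = 14 + 6 = 20.
Unwound prefix: template[0:20] = CGAAGACCTCGTCAAAGGCA
Complement it base by base (A<->T, C<->G), keeping left-to-right order:
  [0:5] CGAAG -> GCTTC
  [5:10] ACCTC -> TGGAG
  [10:15] GTCAA -> CAGTT
  [15:20] AGGCA -> TCCGT
Concatenate: GCTTCTGGAGCAGTTTCCGT (length 20; written aligned with the template, i.e. 3'->5').

Answer: GCTTCTGGAGCAGTTTCCGT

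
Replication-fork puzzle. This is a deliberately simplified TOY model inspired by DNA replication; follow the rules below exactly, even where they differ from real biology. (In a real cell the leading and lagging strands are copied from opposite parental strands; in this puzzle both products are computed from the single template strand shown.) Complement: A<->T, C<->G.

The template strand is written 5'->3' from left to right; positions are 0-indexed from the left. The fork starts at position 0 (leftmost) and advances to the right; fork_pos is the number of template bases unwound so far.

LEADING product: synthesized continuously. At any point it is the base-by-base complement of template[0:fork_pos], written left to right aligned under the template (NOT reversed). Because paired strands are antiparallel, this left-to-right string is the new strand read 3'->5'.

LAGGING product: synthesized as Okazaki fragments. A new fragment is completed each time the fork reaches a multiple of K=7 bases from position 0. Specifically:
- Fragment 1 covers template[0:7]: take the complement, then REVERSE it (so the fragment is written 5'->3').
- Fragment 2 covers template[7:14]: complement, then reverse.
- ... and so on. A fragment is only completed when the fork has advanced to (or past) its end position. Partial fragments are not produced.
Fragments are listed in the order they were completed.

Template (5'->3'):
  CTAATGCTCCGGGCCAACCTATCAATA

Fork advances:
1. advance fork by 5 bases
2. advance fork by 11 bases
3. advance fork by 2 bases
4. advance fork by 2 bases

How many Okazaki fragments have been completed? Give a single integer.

Answer: 2

Derivation:
Step 1: advance 5 -> fork_pos = 0 + 5 = 5. Next multiple of 7 is 7 (not reached); still 0 fragment(s).
Step 2: advance 11 -> fork_pos = 5 + 11 = 16. Reached multiple(s) of 7: 7, 14 -> fragments 1-2 completed (2 total).
Step 3: advance 2 -> fork_pos = 16 + 2 = 18. Next multiple of 7 is 21 (not reached); still 2 fragment(s).
Step 4: advance 2 -> fork_pos = 18 + 2 = 20. Next multiple of 7 is 21 (not reached); still 2 fragment(s).
Check: final fork_pos = 20; the multiples of 7 that are <= 20 are 7..14 -> 20 // 7 = 2 completed fragment(s).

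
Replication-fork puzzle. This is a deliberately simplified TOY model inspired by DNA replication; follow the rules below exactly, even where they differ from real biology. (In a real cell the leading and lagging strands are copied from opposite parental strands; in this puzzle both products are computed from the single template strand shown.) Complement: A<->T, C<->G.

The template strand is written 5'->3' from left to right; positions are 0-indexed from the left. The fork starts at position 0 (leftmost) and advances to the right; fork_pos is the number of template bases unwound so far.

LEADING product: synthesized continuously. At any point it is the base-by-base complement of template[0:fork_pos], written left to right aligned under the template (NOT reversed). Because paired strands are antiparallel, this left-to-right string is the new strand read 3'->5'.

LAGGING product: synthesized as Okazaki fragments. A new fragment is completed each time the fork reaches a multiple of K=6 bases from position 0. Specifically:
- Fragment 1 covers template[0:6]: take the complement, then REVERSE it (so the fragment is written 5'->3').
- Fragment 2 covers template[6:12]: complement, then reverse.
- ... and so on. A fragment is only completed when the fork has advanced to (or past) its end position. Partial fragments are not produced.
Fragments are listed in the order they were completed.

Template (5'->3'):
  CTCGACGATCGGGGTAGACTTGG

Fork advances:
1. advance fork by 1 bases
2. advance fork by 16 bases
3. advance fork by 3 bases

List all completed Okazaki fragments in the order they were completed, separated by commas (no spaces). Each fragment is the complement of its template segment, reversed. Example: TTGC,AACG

Answer: GTCGAG,CCGATC,TCTACC

Derivation:
Step 1: advance 1 -> fork_pos = 0 + 1 = 1. Next multiple of 6 is 6 (not reached); still 0 fragment(s).
Step 2: advance 16 -> fork_pos = 1 + 16 = 17. Reached multiple(s) of 6: 6, 12 -> fragments 1-2 completed (2 total).
Step 3: advance 3 -> fork_pos = 17 + 3 = 20. Reached multiple(s) of 6: 18 -> fragment 3 completed (3 total).
Final fork_pos = 20, so 3 fragment(s) are complete. Build each: template segment -> complement -> reverse.
Fragment 1: template[0:6] = CTCGAC -> complement GAGCTG -> reversed GTCGAG
Fragment 2: template[6:12] = GATCGG -> complement CTAGCC -> reversed CCGATC
Fragment 3: template[12:18] = GGTAGA -> complement CCATCT -> reversed TCTACC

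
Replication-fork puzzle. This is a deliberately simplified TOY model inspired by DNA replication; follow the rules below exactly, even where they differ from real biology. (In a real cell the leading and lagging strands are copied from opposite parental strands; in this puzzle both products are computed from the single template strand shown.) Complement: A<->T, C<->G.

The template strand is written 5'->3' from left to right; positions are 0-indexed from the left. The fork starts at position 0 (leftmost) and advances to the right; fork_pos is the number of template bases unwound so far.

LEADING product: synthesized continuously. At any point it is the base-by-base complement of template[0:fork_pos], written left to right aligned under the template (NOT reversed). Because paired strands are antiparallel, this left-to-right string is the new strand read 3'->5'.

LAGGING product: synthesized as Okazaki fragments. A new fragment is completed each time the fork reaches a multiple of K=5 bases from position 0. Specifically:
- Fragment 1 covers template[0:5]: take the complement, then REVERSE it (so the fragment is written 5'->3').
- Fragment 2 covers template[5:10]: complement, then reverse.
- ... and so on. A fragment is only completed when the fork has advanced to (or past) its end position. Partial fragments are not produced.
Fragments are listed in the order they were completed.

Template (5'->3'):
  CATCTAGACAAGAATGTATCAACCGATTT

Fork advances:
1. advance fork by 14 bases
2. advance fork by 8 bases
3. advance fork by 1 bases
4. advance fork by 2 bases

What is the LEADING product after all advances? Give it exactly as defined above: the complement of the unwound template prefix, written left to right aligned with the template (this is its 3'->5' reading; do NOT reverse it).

Answer: GTAGATCTGTTCTTACATAGTTGGC

Derivation:
Step 1: advance 14 -> fork_pos = 0 + 14 = 14.
Step 2: advance 8 -> fork_pos = 14 + 8 = 22.
Step 3: advance 1 -> fork_pos = 22 + 1 = 23.
Step 4: advance 2 -> fork_pos = 23 + 2 = 25.
Unwound prefix: template[0:25] = CATCTAGACAAGAATGTATCAACCG
Complement it base by base (A<->T, C<->G), keeping left-to-right order:
  [0:5] CATCT -> GTAGA
  [5:10] AGACA -> TCTGT
  [10:15] AGAAT -> TCTTA
  [15:20] GTATC -> CATAG
  [20:25] AACCG -> TTGGC
Concatenate: GTAGATCTGTTCTTACATAGTTGGC (length 25; written aligned with the template, i.e. 3'->5').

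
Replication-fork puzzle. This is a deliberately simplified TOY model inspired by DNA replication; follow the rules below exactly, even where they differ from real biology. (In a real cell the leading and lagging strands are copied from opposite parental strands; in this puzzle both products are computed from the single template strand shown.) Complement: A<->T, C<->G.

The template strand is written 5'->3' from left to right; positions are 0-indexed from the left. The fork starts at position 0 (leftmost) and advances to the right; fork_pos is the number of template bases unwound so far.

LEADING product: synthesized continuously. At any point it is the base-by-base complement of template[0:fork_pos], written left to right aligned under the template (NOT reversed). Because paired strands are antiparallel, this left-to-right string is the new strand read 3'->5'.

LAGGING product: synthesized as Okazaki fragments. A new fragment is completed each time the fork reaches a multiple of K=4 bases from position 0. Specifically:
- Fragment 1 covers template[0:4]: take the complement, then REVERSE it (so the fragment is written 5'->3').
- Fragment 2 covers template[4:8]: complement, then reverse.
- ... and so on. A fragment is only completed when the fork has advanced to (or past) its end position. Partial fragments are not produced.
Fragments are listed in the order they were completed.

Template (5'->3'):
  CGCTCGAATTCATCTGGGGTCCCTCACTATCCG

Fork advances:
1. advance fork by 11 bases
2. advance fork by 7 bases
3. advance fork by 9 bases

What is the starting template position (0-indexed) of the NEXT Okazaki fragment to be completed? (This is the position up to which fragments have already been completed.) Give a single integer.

Answer: 24

Derivation:
Step 1: advance 11 -> fork_pos = 0 + 11 = 11. Reached multiple(s) of 4: 4, 8 -> fragments 1-2 completed (2 total).
Step 2: advance 7 -> fork_pos = 11 + 7 = 18. Reached multiple(s) of 4: 12, 16 -> fragments 3-4 completed (4 total).
Step 3: advance 9 -> fork_pos = 18 + 9 = 27. Reached multiple(s) of 4: 20, 24 -> fragments 5-6 completed (6 total).
6 fragment(s) completed, covering template[0:24] (6 x 4 = 24). The next fragment, fragment 7, covers template[24:28], so it starts at position 24.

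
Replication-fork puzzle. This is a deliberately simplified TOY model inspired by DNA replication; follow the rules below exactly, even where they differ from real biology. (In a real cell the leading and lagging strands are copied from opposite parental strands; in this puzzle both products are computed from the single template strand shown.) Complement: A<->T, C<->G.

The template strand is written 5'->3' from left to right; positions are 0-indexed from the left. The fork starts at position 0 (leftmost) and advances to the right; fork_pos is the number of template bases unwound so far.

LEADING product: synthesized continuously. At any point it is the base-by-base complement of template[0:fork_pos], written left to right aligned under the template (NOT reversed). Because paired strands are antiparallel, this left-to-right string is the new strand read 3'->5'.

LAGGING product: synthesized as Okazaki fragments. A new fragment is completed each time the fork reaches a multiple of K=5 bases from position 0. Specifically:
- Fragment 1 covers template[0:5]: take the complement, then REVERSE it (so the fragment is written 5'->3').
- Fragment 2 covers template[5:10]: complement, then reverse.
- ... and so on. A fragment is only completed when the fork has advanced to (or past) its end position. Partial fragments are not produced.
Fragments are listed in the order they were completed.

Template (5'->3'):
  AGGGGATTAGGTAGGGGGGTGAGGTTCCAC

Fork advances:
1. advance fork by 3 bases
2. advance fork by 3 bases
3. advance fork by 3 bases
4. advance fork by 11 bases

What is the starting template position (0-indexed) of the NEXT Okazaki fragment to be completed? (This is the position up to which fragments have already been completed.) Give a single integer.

Step 1: advance 3 -> fork_pos = 0 + 3 = 3. Next multiple of 5 is 5 (not reached); still 0 fragment(s).
Step 2: advance 3 -> fork_pos = 3 + 3 = 6. Reached multiple(s) of 5: 5 -> fragment 1 completed (1 total).
Step 3: advance 3 -> fork_pos = 6 + 3 = 9. Next multiple of 5 is 10 (not reached); still 1 fragment(s).
Step 4: advance 11 -> fork_pos = 9 + 11 = 20. Reached multiple(s) of 5: 10, 15, 20 -> fragments 2-4 completed (4 total).
4 fragment(s) completed, covering template[0:20] (4 x 5 = 20). The next fragment, fragment 5, covers template[20:25], so it starts at position 20.

Answer: 20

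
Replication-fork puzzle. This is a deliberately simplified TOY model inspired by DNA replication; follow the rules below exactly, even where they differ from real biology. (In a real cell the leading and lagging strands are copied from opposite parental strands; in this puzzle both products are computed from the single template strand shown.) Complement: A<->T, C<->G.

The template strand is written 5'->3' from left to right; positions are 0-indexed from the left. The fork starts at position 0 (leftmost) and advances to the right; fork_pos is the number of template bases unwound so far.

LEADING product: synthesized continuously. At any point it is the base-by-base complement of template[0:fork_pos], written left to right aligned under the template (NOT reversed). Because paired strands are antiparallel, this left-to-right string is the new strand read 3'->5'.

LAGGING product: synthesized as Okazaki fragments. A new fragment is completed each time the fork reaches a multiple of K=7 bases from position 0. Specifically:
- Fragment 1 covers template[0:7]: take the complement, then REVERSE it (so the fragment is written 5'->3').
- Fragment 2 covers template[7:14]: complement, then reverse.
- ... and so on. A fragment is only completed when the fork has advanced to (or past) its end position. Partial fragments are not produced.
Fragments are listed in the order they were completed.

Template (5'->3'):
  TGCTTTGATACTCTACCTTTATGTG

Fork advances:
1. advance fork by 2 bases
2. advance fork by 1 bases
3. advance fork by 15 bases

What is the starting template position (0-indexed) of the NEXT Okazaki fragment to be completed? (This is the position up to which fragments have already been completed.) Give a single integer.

Answer: 14

Derivation:
Step 1: advance 2 -> fork_pos = 0 + 2 = 2. Next multiple of 7 is 7 (not reached); still 0 fragment(s).
Step 2: advance 1 -> fork_pos = 2 + 1 = 3. Next multiple of 7 is 7 (not reached); still 0 fragment(s).
Step 3: advance 15 -> fork_pos = 3 + 15 = 18. Reached multiple(s) of 7: 7, 14 -> fragments 1-2 completed (2 total).
2 fragment(s) completed, covering template[0:14] (2 x 7 = 14). The next fragment, fragment 3, covers template[14:21], so it starts at position 14.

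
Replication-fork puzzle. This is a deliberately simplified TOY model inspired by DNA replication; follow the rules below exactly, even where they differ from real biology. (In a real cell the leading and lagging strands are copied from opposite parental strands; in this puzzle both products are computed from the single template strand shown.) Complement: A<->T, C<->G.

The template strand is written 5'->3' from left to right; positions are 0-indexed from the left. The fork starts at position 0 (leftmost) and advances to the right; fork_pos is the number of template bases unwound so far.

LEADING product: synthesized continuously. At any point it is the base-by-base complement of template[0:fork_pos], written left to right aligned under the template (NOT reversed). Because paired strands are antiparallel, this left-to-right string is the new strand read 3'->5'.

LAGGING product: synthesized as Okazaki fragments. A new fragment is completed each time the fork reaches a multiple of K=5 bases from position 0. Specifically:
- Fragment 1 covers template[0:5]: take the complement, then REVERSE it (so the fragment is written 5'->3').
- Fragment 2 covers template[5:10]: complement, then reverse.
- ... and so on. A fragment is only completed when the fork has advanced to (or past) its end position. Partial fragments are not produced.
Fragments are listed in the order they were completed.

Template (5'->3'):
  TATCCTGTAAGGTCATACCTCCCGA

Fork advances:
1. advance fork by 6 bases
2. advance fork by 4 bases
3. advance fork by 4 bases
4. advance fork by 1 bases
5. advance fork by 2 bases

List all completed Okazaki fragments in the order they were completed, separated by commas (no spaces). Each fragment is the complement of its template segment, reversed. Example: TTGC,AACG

Answer: GGATA,TTACA,TGACC

Derivation:
Step 1: advance 6 -> fork_pos = 0 + 6 = 6. Reached multiple(s) of 5: 5 -> fragment 1 completed (1 total).
Step 2: advance 4 -> fork_pos = 6 + 4 = 10. Reached multiple(s) of 5: 10 -> fragment 2 completed (2 total).
Step 3: advance 4 -> fork_pos = 10 + 4 = 14. Next multiple of 5 is 15 (not reached); still 2 fragment(s).
Step 4: advance 1 -> fork_pos = 14 + 1 = 15. Reached multiple(s) of 5: 15 -> fragment 3 completed (3 total).
Step 5: advance 2 -> fork_pos = 15 + 2 = 17. Next multiple of 5 is 20 (not reached); still 3 fragment(s).
Final fork_pos = 17, so 3 fragment(s) are complete. Build each: template segment -> complement -> reverse.
Fragment 1: template[0:5] = TATCC -> complement ATAGG -> reversed GGATA
Fragment 2: template[5:10] = TGTAA -> complement ACATT -> reversed TTACA
Fragment 3: template[10:15] = GGTCA -> complement CCAGT -> reversed TGACC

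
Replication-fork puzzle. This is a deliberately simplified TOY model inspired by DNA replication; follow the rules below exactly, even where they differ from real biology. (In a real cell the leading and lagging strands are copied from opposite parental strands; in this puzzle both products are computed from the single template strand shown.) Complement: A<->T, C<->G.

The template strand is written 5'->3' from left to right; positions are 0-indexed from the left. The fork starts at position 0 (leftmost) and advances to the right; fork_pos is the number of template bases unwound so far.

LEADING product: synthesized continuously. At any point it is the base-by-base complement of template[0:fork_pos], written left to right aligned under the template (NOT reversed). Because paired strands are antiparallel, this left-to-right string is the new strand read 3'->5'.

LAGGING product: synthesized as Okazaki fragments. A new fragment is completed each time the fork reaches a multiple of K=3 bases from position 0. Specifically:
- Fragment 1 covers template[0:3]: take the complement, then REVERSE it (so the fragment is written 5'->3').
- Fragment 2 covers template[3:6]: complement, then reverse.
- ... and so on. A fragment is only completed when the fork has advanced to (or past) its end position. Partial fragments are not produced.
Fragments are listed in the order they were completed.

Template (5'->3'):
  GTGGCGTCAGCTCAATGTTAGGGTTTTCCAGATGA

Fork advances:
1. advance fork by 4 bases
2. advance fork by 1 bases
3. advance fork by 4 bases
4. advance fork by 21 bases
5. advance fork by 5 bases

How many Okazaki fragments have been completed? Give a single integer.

Answer: 11

Derivation:
Step 1: advance 4 -> fork_pos = 0 + 4 = 4. Reached multiple(s) of 3: 3 -> fragment 1 completed (1 total).
Step 2: advance 1 -> fork_pos = 4 + 1 = 5. Next multiple of 3 is 6 (not reached); still 1 fragment(s).
Step 3: advance 4 -> fork_pos = 5 + 4 = 9. Reached multiple(s) of 3: 6, 9 -> fragments 2-3 completed (3 total).
Step 4: advance 21 -> fork_pos = 9 + 21 = 30. Reached multiple(s) of 3: 12, 15, 18, 21, 24, 27, 30 -> fragments 4-10 completed (10 total).
Step 5: advance 5 -> fork_pos = 30 + 5 = 35. Reached multiple(s) of 3: 33 -> fragment 11 completed (11 total).
Check: final fork_pos = 35; the multiples of 3 that are <= 35 are 3..33 -> 35 // 3 = 11 completed fragment(s).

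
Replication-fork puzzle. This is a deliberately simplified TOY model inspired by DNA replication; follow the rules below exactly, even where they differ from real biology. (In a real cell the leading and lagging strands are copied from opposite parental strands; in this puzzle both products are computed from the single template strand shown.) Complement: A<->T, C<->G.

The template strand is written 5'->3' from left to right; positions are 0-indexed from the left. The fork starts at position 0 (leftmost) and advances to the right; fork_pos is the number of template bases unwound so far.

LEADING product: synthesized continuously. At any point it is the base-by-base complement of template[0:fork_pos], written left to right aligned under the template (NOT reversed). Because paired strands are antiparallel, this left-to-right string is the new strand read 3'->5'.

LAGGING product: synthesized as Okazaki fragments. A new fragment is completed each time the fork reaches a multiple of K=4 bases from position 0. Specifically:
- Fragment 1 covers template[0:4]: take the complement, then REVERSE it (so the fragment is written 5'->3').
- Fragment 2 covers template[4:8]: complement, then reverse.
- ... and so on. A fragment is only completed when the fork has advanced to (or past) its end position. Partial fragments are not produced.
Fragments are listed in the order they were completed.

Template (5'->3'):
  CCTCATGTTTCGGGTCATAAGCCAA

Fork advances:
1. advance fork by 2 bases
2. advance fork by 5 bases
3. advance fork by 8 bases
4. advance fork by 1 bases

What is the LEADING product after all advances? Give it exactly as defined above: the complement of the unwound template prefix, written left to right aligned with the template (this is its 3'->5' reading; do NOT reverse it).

Step 1: advance 2 -> fork_pos = 0 + 2 = 2.
Step 2: advance 5 -> fork_pos = 2 + 5 = 7.
Step 3: advance 8 -> fork_pos = 7 + 8 = 15.
Step 4: advance 1 -> fork_pos = 15 + 1 = 16.
Unwound prefix: template[0:16] = CCTCATGTTTCGGGTC
Complement it base by base (A<->T, C<->G), keeping left-to-right order:
  [0:5] CCTCA -> GGAGT
  [5:10] TGTTT -> ACAAA
  [10:15] CGGGT -> GCCCA
  [15:16] C -> G
Concatenate: GGAGTACAAAGCCCAG (length 16; written aligned with the template, i.e. 3'->5').

Answer: GGAGTACAAAGCCCAG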